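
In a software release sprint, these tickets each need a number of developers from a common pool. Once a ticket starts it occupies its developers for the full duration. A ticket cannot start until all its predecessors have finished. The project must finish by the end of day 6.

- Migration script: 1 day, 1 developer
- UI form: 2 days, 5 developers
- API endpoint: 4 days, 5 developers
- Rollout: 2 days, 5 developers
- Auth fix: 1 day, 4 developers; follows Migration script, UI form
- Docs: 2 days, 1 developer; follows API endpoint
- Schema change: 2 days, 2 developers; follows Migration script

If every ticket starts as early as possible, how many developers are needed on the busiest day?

17

Early-start schedule: Migration script@1, UI form@1, API endpoint@1, Rollout@1, Auth fix@3, Docs@5, Schema change@2.
Load per day: day 1: 16, day 2: 17, day 3: 11, day 4: 5, day 5: 1, day 6: 1.
Peak is 17.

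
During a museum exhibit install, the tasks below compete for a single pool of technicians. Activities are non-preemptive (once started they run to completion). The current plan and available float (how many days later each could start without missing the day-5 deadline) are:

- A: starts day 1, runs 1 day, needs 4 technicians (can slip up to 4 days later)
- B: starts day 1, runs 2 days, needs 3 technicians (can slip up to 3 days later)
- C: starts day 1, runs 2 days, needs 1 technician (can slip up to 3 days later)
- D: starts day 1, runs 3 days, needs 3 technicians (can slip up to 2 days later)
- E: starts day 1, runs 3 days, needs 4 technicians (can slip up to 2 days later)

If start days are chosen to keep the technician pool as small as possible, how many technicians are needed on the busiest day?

Early-start (A@1, B@1, C@1, D@1, E@1) gives peak 15: d1:15  d2:11  d3:7  d4:0  d5:0.
Shift D→2, E→3.
Schedule A@1, B@1, C@1, D@2, E@3: d1:8  d2:7  d3:7  d4:7  d5:4 — peak 8.

8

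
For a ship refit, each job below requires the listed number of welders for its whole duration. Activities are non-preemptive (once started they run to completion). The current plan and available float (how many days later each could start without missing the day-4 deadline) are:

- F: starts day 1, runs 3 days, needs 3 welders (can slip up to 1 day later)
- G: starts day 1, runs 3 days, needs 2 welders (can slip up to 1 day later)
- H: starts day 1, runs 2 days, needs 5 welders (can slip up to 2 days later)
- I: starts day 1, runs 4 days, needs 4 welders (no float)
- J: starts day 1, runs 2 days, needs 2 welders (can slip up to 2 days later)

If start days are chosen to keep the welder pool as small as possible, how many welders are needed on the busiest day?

14

Early-start (F@1, G@1, H@1, I@1, J@1) gives peak 16: d1:16  d2:16  d3:9  d4:4.
Shift J→3.
Schedule F@1, G@1, H@1, I@1, J@3: d1:14  d2:14  d3:11  d4:6 — peak 14.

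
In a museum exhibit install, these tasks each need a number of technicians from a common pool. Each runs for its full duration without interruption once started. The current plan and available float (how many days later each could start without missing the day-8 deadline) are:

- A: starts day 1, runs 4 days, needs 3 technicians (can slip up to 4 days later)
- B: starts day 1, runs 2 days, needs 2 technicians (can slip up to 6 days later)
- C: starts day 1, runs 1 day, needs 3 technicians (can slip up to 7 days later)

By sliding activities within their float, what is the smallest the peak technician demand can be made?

3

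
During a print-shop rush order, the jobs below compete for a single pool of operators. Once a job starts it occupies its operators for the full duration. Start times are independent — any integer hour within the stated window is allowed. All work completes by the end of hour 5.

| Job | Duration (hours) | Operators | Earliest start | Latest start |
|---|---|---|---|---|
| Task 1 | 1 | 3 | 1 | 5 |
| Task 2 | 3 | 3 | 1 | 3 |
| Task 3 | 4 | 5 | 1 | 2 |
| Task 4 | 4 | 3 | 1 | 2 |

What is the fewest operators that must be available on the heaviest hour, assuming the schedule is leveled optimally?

Early-start (Task 1@1, Task 2@1, Task 3@1, Task 4@1) gives peak 14: h1:14  h2:11  h3:11  h4:8  h5:0.
Shift Task 4→2.
Schedule Task 1@1, Task 2@1, Task 3@1, Task 4@2: h1:11  h2:11  h3:11  h4:8  h5:3 — peak 11.

11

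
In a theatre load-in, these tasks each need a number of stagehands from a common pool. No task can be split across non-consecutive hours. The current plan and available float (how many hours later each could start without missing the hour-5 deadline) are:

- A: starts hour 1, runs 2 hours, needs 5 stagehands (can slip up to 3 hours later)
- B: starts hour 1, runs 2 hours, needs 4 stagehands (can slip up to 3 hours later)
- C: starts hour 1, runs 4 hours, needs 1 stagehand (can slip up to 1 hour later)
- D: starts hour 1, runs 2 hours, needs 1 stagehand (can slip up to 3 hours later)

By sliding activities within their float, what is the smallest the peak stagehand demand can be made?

Early-start (A@1, B@1, C@1, D@1) gives peak 11: h1:11  h2:11  h3:1  h4:1  h5:0.
Shift B→3, D→3.
Schedule A@1, B@3, C@1, D@3: h1:6  h2:6  h3:6  h4:6  h5:0 — peak 6.

6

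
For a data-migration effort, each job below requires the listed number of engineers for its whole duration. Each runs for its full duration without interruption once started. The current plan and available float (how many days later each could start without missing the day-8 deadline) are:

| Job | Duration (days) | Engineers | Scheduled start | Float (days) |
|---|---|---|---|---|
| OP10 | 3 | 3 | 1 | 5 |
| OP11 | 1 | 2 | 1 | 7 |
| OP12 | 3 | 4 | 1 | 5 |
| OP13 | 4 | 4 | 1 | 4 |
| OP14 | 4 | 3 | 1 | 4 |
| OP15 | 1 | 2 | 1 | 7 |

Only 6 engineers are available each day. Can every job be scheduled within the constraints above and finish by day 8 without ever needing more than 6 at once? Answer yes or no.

Total engineer-days = 53; over 8 days the average is 53/8 > 6, so some day must exceed 6.

no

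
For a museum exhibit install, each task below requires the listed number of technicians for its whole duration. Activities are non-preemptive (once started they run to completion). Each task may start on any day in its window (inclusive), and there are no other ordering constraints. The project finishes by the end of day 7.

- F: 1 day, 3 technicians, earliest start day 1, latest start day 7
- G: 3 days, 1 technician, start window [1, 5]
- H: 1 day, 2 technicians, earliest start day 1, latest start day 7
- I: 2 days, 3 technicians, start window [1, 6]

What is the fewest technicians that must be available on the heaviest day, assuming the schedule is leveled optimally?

3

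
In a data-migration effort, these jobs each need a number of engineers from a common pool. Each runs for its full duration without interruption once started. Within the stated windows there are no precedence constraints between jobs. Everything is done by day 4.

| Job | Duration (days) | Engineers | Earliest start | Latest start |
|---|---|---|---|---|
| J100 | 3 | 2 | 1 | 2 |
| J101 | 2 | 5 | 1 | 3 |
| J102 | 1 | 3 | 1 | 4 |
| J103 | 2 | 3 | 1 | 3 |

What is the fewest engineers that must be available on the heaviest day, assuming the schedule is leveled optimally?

7

Early-start (J100@1, J101@1, J102@1, J103@1) gives peak 13: d1:13  d2:10  d3:2  d4:0.
Shift J102→4, J103→3.
Schedule J100@1, J101@1, J102@4, J103@3: d1:7  d2:7  d3:5  d4:6 — peak 7.
Total engineer-days = 25 over 4 days ⇒ peak ≥ ⌈25/4⌉ = 7, so 7 is optimal.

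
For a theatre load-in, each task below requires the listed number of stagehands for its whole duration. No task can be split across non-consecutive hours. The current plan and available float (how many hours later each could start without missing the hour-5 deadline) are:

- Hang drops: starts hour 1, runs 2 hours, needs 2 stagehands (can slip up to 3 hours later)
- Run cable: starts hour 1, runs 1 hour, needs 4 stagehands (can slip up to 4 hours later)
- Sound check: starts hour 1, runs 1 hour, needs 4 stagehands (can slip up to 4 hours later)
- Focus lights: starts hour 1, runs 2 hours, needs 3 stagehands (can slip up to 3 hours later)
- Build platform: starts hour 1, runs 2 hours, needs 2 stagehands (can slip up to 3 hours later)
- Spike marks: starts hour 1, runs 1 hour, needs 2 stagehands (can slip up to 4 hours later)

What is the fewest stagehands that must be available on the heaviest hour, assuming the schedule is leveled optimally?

Early-start (Hang drops@1, Run cable@1, Sound check@1, Focus lights@1, Build platform@1, Spike marks@1) gives peak 17: h1:17  h2:7  h3:0  h4:0  h5:0.
Shift Sound check→2, Focus lights→3, Build platform→3, Spike marks→5.
Schedule Hang drops@1, Run cable@1, Sound check@2, Focus lights@3, Build platform@3, Spike marks@5: h1:6  h2:6  h3:5  h4:5  h5:2 — peak 6.

6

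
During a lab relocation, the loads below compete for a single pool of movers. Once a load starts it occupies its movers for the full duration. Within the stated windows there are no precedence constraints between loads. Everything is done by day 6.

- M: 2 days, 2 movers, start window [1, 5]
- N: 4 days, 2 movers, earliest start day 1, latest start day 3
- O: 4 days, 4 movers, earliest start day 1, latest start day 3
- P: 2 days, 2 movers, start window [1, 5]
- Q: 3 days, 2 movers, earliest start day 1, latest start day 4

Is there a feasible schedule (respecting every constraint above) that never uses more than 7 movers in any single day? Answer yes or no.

The minimum achievable peak is 8; 7 < 8, so no feasible schedule stays within the cap.

no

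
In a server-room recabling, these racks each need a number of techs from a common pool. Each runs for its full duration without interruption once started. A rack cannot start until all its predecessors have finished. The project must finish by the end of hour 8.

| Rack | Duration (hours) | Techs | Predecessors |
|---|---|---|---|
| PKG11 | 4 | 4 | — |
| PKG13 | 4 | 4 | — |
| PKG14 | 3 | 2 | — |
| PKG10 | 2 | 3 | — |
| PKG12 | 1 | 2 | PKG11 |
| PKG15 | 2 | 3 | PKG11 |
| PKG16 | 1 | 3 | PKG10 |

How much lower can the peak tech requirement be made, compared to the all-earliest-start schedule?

Early-start peak: h1:13  h2:13  h3:13  h4:8  h5:5  h6:3  h7:0  h8:0 ⇒ 13.
Leveled (PKG11@1, PKG13@1, PKG14@5, PKG10@5, PKG12@5, PKG15@6, PKG16@7): h1:8  h2:8  h3:8  h4:8  h5:7  h6:8  h7:8  h8:0 ⇒ 8.
Reduction 13 − 8 = 5.

5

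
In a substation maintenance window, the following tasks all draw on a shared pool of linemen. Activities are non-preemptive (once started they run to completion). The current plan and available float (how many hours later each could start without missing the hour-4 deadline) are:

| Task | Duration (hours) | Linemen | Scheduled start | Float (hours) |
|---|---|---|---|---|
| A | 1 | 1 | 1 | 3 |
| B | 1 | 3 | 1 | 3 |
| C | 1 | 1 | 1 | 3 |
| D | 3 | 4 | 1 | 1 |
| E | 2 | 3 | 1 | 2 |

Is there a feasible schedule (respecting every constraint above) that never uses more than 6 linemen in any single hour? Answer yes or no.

The minimum achievable peak is 7; 6 < 7, so no feasible schedule stays within the cap.

no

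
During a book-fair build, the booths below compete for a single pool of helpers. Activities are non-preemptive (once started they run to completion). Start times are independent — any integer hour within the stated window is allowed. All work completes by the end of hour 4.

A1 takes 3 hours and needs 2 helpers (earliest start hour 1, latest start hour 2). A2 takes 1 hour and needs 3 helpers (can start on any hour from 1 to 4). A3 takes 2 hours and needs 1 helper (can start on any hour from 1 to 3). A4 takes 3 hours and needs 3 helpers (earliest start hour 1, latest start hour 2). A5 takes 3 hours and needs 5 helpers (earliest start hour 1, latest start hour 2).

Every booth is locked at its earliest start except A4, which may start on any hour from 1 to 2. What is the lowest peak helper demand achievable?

A4@1: h1:14  h2:11  h3:10  h4:0 → peak 14
A4@2: h1:11  h2:11  h3:10  h4:3 → peak 11
Best is A4@2, peak 11.

11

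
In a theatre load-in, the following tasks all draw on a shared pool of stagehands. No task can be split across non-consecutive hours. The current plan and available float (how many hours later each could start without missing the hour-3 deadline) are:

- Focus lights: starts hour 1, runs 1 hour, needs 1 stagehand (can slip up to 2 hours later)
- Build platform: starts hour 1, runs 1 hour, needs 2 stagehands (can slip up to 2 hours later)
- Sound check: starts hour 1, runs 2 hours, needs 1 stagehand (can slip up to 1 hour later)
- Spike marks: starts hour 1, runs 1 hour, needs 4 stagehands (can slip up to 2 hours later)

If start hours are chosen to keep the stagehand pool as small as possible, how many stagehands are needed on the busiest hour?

Early-start (Focus lights@1, Build platform@1, Sound check@1, Spike marks@1) gives peak 8: h1:8  h2:1  h3:0.
Shift Spike marks→3.
Schedule Focus lights@1, Build platform@1, Sound check@1, Spike marks@3: h1:4  h2:1  h3:4 — peak 4.

4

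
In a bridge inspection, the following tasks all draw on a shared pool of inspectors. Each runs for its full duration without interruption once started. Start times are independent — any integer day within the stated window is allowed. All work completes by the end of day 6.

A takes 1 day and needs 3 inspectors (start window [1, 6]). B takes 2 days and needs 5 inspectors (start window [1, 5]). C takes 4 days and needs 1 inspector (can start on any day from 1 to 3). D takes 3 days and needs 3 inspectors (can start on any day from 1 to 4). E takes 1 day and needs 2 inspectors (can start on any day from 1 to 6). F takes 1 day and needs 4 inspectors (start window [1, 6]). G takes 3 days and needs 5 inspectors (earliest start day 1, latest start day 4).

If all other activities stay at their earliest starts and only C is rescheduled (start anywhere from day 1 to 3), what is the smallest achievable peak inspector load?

C@1: d1:23  d2:14  d3:9  d4:1  d5:0  d6:0 → peak 23
C@2: d1:22  d2:14  d3:9  d4:1  d5:1  d6:0 → peak 22
C@3: d1:22  d2:13  d3:9  d4:1  d5:1  d6:1 → peak 22
Best is C@2, peak 22.

22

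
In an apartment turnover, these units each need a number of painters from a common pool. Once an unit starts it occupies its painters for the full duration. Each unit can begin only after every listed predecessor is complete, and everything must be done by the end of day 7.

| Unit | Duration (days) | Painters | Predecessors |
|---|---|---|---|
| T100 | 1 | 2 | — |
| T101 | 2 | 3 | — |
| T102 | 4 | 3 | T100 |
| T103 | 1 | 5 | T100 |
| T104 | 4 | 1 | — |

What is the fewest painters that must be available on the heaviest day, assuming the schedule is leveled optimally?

5

Early-start (T100@1, T101@1, T102@2, T103@2, T104@1) gives peak 12: d1:6  d2:12  d3:4  d4:4  d5:3  d6:0  d7:0.
Shift T102→3, T103→7, T104→2.
Schedule T100@1, T101@1, T102@3, T103@7, T104@2: d1:5  d2:4  d3:4  d4:4  d5:4  d6:3  d7:5 — peak 5.
Total painter-days = 29 over 7 days ⇒ peak ≥ ⌈29/7⌉ = 5, so 5 is optimal.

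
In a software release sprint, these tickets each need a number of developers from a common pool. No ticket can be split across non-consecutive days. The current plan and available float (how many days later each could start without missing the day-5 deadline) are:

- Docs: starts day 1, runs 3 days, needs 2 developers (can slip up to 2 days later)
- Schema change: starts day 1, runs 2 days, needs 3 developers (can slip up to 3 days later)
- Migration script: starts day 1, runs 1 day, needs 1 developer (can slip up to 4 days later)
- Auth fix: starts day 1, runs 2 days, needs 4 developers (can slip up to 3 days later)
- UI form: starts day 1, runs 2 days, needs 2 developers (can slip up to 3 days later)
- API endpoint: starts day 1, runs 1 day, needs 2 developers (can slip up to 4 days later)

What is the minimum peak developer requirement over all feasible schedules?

6

Early-start (Docs@1, Schema change@1, Migration script@1, Auth fix@1, UI form@1, API endpoint@1) gives peak 14: d1:14  d2:11  d3:2  d4:0  d5:0.
Shift Auth fix→3, UI form→4, API endpoint→5.
Schedule Docs@1, Schema change@1, Migration script@1, Auth fix@3, UI form@4, API endpoint@5: d1:6  d2:5  d3:6  d4:6  d5:4 — peak 6.
Total developer-days = 27 over 5 days ⇒ peak ≥ ⌈27/5⌉ = 6, so 6 is optimal.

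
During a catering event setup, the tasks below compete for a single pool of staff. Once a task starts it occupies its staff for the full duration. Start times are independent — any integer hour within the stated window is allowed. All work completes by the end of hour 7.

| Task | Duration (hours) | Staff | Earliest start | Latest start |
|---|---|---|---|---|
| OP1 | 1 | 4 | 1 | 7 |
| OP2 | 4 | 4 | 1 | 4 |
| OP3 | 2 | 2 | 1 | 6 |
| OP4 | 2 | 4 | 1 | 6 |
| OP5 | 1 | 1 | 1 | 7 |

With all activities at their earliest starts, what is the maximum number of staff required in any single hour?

15

Early-start schedule: OP1@1, OP2@1, OP3@1, OP4@1, OP5@1.
Load per hour: hour 1: 15, hour 2: 10, hour 3: 4, hour 4: 4, hour 5: 0, hour 6: 0, hour 7: 0.
Peak is 15.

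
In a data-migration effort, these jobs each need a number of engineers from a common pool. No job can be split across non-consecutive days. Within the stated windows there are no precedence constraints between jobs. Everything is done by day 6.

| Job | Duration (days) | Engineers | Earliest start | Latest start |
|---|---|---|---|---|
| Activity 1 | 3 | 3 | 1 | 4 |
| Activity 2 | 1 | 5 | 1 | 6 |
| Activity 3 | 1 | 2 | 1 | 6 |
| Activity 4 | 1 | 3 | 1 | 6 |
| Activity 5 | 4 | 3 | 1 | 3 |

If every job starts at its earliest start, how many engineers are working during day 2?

6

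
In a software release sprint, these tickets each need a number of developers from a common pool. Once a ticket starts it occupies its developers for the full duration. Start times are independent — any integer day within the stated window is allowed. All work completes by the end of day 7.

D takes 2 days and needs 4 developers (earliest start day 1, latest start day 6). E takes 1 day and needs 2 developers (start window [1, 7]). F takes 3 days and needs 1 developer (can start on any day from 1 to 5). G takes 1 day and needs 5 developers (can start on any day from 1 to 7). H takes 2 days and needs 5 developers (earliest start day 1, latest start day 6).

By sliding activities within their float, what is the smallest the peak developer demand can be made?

Early-start (D@1, E@1, F@1, G@1, H@1) gives peak 17: d1:17  d2:10  d3:1  d4:0  d5:0  d6:0  d7:0.
Shift E→3, G→4, H→5.
Schedule D@1, E@3, F@1, G@4, H@5: d1:5  d2:5  d3:3  d4:5  d5:5  d6:5  d7:0 — peak 5.

5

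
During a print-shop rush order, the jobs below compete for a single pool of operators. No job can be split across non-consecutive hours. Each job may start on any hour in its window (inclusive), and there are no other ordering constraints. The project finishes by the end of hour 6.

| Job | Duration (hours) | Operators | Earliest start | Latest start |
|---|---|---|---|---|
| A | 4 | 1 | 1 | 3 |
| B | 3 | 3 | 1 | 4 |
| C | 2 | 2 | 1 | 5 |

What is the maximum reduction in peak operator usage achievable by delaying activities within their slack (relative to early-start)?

Early-start peak: h1:6  h2:6  h3:4  h4:1  h5:0  h6:0 ⇒ 6.
Leveled (A@1, B@1, C@4): h1:4  h2:4  h3:4  h4:3  h5:2  h6:0 ⇒ 4.
Reduction 6 − 4 = 2.

2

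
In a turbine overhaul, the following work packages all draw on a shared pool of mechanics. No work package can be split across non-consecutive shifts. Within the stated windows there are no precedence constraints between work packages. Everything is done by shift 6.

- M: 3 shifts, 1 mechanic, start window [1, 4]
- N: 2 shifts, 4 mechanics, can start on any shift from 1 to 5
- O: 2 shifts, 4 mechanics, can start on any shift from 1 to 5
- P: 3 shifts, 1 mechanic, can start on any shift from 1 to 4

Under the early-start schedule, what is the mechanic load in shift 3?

2

At early start, shift 3 has: M, P.
Demand: 1 + 1 = 2.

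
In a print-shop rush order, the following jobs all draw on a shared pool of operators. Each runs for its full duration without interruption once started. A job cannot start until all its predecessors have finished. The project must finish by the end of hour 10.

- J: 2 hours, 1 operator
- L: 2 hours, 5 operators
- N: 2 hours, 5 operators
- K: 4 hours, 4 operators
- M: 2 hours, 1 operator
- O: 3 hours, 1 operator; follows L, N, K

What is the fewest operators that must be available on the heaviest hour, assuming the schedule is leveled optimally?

9

Early-start (J@1, L@1, N@1, K@1, M@1, O@5) gives peak 16: h1:16  h2:16  h3:4  h4:4  h5:1  h6:1  h7:1  h8:0  h9:0  h10:0.
Shift N→3, K→3, O→7.
Schedule J@1, L@1, N@3, K@3, M@1, O@7: h1:7  h2:7  h3:9  h4:9  h5:4  h6:4  h7:1  h8:1  h9:1  h10:0 — peak 9.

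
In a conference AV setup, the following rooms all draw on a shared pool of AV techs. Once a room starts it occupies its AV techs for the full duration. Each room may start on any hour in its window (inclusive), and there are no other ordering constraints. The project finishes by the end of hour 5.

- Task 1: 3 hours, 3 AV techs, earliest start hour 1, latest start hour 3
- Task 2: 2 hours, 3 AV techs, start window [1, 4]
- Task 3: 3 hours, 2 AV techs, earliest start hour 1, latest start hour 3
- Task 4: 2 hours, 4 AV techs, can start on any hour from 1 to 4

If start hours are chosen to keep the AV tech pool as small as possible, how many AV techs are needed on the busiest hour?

6

Early-start (Task 1@1, Task 2@1, Task 3@1, Task 4@1) gives peak 12: h1:12  h2:12  h3:5  h4:0  h5:0.
Shift Task 3→3, Task 4→4.
Schedule Task 1@1, Task 2@1, Task 3@3, Task 4@4: h1:6  h2:6  h3:5  h4:6  h5:6 — peak 6.
Total AV tech-hours = 29 over 5 hours ⇒ peak ≥ ⌈29/5⌉ = 6, so 6 is optimal.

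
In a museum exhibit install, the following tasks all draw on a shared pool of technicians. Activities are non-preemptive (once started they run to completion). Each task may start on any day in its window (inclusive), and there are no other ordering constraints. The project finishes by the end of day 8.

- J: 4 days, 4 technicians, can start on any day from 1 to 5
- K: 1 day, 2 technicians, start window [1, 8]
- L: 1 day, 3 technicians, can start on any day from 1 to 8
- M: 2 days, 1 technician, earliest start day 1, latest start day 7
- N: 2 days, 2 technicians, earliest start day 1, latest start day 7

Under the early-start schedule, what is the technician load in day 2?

At early start, day 2 has: J, M, N.
Demand: 4 + 1 + 2 = 7.

7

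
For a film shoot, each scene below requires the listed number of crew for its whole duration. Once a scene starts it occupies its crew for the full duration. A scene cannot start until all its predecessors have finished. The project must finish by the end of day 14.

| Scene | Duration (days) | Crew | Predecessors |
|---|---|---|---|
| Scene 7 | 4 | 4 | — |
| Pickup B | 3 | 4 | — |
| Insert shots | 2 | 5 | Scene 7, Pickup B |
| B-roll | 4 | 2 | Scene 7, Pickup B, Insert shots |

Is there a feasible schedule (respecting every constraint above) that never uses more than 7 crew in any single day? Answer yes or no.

yes

Schedule Scene 7@1, Pickup B@5, Insert shots@8, B-roll@10: d1:4  d2:4  d3:4  d4:4  d5:4  d6:4  d7:4  d8:5  d9:5  d10:2  d11:2  d12:2  d13:2  d14:0 — peak 5 ≤ 7.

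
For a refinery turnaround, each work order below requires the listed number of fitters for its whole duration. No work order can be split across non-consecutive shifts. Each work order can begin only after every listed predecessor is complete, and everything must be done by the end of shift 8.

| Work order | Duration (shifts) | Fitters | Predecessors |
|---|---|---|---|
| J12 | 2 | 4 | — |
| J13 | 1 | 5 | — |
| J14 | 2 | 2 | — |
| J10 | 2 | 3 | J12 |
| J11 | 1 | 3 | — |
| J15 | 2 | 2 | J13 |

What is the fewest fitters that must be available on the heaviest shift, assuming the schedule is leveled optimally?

Early-start (J12@1, J13@1, J14@1, J10@3, J11@1, J15@2) gives peak 14: s1:14  s2:8  s3:5  s4:3  s5:0  s6:0  s7:0  s8:0.
Shift J13→3, J14→4, J10→4, J11→6, J15→6.
Schedule J12@1, J13@3, J14@4, J10@4, J11@6, J15@6: s1:4  s2:4  s3:5  s4:5  s5:5  s6:5  s7:2  s8:0 — peak 5.

5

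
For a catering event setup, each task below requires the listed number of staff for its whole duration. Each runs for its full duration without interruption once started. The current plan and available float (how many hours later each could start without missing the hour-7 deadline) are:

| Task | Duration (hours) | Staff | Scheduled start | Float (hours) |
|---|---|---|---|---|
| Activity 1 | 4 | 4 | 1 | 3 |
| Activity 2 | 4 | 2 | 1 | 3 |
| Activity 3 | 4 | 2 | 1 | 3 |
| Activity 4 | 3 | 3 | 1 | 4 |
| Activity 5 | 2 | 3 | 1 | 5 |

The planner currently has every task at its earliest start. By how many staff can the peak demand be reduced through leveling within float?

6

Early-start peak: h1:14  h2:14  h3:11  h4:8  h5:0  h6:0  h7:0 ⇒ 14.
Leveled (Activity 1@1, Activity 2@1, Activity 3@1, Activity 4@5, Activity 5@5): h1:8  h2:8  h3:8  h4:8  h5:6  h6:6  h7:3 ⇒ 8.
Reduction 14 − 8 = 6.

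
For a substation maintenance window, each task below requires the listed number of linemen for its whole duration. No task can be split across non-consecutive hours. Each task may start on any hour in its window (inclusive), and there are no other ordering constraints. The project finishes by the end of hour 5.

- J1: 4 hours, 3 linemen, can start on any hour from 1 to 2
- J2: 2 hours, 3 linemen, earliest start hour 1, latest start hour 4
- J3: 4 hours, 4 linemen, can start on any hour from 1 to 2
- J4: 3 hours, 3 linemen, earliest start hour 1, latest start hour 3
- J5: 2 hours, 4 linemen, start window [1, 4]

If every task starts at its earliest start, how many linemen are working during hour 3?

10

At early start, hour 3 has: J1, J3, J4.
Demand: 3 + 4 + 3 = 10.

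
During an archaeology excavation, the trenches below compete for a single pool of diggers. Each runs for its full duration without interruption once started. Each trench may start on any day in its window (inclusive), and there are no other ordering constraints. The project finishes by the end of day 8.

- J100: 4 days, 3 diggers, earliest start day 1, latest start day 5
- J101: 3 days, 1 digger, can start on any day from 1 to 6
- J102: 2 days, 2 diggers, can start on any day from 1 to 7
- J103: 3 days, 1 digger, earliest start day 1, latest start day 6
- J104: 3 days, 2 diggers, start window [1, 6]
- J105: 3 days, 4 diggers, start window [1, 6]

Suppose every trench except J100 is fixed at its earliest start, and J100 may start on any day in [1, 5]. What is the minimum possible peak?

10

J100@1: d1:13  d2:13  d3:11  d4:3  d5:0  d6:0  d7:0  d8:0 → peak 13
J100@2: d1:10  d2:13  d3:11  d4:3  d5:3  d6:0  d7:0  d8:0 → peak 13
J100@3: d1:10  d2:10  d3:11  d4:3  d5:3  d6:3  d7:0  d8:0 → peak 11
J100@4: d1:10  d2:10  d3:8  d4:3  d5:3  d6:3  d7:3  d8:0 → peak 10
J100@5: d1:10  d2:10  d3:8  d4:0  d5:3  d6:3  d7:3  d8:3 → peak 10
Best is J100@4, peak 10.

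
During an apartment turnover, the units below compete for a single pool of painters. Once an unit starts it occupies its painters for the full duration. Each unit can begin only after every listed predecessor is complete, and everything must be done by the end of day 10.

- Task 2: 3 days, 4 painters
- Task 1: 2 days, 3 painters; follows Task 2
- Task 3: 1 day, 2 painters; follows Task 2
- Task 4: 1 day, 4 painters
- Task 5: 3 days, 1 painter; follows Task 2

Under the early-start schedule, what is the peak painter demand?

Early-start schedule: Task 2@1, Task 1@4, Task 3@4, Task 4@1, Task 5@4.
Load per day: day 1: 8, day 2: 4, day 3: 4, day 4: 6, day 5: 4, day 6: 1, day 7: 0, day 8: 0, day 9: 0, day 10: 0.
Peak is 8.

8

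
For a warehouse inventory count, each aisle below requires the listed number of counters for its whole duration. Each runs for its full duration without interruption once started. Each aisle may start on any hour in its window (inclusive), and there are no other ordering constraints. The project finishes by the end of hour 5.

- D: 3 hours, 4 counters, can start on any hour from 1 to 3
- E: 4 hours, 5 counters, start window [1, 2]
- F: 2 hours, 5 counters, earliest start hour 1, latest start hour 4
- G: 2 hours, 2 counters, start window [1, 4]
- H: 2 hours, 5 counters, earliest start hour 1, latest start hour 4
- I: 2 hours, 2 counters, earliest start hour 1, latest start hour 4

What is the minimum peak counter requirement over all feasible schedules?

14

Early-start (D@1, E@1, F@1, G@1, H@1, I@1) gives peak 23: h1:23  h2:23  h3:9  h4:5  h5:0.
Shift G→3, H→4, I→3.
Schedule D@1, E@1, F@1, G@3, H@4, I@3: h1:14  h2:14  h3:13  h4:14  h5:5 — peak 14.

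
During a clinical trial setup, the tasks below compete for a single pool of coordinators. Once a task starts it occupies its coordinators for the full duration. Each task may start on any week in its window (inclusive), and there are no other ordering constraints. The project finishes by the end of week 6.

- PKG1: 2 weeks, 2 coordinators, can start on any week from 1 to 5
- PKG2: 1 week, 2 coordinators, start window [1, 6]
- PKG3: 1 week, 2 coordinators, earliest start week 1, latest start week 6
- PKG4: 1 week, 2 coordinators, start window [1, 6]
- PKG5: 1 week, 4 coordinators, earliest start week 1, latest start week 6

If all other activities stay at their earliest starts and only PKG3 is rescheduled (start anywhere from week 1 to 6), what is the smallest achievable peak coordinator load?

10

PKG3@1: w1:12  w2:2  w3:0  w4:0  w5:0  w6:0 → peak 12
PKG3@2: w1:10  w2:4  w3:0  w4:0  w5:0  w6:0 → peak 10
PKG3@3: w1:10  w2:2  w3:2  w4:0  w5:0  w6:0 → peak 10
PKG3@4: w1:10  w2:2  w3:0  w4:2  w5:0  w6:0 → peak 10
PKG3@5: w1:10  w2:2  w3:0  w4:0  w5:2  w6:0 → peak 10
PKG3@6: w1:10  w2:2  w3:0  w4:0  w5:0  w6:2 → peak 10
Best is PKG3@2, peak 10.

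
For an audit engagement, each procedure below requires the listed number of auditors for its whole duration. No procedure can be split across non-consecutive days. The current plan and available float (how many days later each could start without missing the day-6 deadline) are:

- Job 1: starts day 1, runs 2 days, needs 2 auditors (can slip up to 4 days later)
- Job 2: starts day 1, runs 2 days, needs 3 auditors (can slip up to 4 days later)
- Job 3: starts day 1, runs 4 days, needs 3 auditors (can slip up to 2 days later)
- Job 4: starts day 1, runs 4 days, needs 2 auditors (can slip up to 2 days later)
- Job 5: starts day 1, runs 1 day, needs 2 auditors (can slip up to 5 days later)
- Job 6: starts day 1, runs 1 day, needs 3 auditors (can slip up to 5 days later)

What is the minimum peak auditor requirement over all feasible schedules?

Early-start (Job 1@1, Job 2@1, Job 3@1, Job 4@1, Job 5@1, Job 6@1) gives peak 15: d1:15  d2:10  d3:5  d4:5  d5:0  d6:0.
Shift Job 3→3, Job 5→3, Job 6→5.
Schedule Job 1@1, Job 2@1, Job 3@3, Job 4@1, Job 5@3, Job 6@5: d1:7  d2:7  d3:7  d4:5  d5:6  d6:3 — peak 7.

7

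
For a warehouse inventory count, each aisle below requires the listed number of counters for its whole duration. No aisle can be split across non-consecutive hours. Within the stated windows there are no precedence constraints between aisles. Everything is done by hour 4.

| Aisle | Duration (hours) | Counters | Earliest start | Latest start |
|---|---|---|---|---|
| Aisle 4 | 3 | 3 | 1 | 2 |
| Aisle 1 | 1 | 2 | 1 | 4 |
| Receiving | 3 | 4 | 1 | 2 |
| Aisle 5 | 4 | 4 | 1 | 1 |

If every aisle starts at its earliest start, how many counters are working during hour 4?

4

At early start, hour 4 has: Aisle 5.
Demand: 4 = 4.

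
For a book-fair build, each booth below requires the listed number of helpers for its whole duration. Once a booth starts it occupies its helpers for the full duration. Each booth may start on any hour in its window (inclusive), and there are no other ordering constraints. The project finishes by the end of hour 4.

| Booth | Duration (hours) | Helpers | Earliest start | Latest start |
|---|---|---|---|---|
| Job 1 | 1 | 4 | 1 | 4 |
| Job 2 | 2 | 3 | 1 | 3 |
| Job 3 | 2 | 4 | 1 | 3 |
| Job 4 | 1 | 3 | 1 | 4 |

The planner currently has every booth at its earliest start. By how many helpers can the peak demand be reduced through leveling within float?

Early-start peak: h1:14  h2:7  h3:0  h4:0 ⇒ 14.
Leveled (Job 1@1, Job 2@1, Job 3@2, Job 4@3): h1:7  h2:7  h3:7  h4:0 ⇒ 7.
Reduction 14 − 7 = 7.

7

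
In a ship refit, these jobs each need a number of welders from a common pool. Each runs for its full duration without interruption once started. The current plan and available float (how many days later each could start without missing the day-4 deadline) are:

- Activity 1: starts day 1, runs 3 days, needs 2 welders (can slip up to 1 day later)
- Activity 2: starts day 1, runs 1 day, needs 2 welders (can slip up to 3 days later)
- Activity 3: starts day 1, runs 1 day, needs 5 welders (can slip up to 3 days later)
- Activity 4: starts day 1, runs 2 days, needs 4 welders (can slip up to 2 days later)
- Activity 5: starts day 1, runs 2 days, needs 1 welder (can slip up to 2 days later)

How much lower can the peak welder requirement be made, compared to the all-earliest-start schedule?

Early-start peak: d1:14  d2:7  d3:2  d4:0 ⇒ 14.
Leveled (Activity 1@1, Activity 2@3, Activity 3@4, Activity 4@1, Activity 5@3): d1:6  d2:6  d3:5  d4:6 ⇒ 6.
Reduction 14 − 6 = 8.

8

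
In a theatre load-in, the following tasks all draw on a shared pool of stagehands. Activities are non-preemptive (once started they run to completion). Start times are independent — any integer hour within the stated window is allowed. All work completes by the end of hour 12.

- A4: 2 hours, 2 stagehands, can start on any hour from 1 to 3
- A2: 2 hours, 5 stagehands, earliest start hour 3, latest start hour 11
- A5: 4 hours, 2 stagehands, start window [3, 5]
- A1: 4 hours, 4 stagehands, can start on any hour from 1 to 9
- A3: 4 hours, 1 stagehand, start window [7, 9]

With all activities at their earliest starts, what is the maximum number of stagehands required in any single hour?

11

Early-start schedule: A4@1, A2@3, A5@3, A1@1, A3@7.
Load per hour: hour 1: 6, hour 2: 6, hour 3: 11, hour 4: 11, hour 5: 2, hour 6: 2, hour 7: 1, hour 8: 1, hour 9: 1, hour 10: 1, hour 11: 0, hour 12: 0.
Peak is 11.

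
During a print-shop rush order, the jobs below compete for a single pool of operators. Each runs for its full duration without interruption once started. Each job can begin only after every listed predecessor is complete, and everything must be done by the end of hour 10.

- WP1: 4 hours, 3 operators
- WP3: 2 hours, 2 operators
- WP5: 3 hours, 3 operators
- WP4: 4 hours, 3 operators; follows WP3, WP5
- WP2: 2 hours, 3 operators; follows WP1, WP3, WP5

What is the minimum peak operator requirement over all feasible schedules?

6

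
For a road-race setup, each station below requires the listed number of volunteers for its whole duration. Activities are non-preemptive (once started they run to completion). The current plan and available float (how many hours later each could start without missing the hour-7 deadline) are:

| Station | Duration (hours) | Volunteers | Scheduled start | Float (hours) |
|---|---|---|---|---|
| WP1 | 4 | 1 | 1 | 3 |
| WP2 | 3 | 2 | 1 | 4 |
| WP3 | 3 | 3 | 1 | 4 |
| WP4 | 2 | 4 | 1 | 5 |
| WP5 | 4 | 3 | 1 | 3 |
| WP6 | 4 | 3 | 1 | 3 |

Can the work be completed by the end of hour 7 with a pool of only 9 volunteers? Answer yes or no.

yes

Schedule WP1@1, WP2@5, WP3@1, WP4@1, WP5@3, WP6@4: h1:8  h2:8  h3:7  h4:7  h5:8  h6:8  h7:5 — peak 8 ≤ 9.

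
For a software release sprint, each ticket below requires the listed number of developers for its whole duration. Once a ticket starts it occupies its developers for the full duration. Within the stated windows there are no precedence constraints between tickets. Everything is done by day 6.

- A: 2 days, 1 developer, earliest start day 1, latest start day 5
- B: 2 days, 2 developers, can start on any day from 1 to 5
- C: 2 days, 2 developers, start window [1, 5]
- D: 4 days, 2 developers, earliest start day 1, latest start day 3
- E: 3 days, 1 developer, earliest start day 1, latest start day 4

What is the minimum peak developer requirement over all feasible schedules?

Early-start (A@1, B@1, C@1, D@1, E@1) gives peak 8: d1:8  d2:8  d3:3  d4:2  d5:0  d6:0.
Shift C→4, D→3.
Schedule A@1, B@1, C@4, D@3, E@1: d1:4  d2:4  d3:3  d4:4  d5:4  d6:2 — peak 4.
Total developer-days = 21 over 6 days ⇒ peak ≥ ⌈21/6⌉ = 4, so 4 is optimal.

4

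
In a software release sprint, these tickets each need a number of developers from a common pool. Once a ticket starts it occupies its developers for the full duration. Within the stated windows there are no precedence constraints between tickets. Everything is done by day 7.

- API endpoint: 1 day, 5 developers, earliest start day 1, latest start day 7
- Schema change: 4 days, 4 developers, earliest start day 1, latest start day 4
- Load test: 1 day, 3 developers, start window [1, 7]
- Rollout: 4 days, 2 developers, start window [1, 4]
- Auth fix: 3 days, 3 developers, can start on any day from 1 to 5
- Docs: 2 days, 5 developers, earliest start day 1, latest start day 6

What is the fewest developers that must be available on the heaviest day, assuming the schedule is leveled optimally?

Early-start (API endpoint@1, Schema change@1, Load test@1, Rollout@1, Auth fix@1, Docs@1) gives peak 22: d1:22  d2:14  d3:9  d4:6  d5:0  d6:0  d7:0.
Shift Load test→2, Rollout→2, Auth fix→3, Docs→6.
Schedule API endpoint@1, Schema change@1, Load test@2, Rollout@2, Auth fix@3, Docs@6: d1:9  d2:9  d3:9  d4:9  d5:5  d6:5  d7:5 — peak 9.

9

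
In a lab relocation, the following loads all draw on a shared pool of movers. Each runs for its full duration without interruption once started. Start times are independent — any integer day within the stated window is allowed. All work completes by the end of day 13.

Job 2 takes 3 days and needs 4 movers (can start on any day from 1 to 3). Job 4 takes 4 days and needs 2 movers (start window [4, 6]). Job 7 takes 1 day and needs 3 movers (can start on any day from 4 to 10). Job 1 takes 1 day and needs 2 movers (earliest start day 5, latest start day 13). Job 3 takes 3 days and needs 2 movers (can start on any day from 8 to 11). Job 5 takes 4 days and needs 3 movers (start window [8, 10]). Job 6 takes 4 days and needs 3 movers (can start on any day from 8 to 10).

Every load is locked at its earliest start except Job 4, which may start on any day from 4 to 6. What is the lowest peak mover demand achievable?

8

Job 4@4: d1:4  d2:4  d3:4  d4:5  d5:4  d6:2  d7:2  d8:8  d9:8  d10:8  d11:6  d12:0  d13:0 → peak 8
Job 4@5: d1:4  d2:4  d3:4  d4:3  d5:4  d6:2  d7:2  d8:10  d9:8  d10:8  d11:6  d12:0  d13:0 → peak 10
Job 4@6: d1:4  d2:4  d3:4  d4:3  d5:2  d6:2  d7:2  d8:10  d9:10  d10:8  d11:6  d12:0  d13:0 → peak 10
Best is Job 4@4, peak 8.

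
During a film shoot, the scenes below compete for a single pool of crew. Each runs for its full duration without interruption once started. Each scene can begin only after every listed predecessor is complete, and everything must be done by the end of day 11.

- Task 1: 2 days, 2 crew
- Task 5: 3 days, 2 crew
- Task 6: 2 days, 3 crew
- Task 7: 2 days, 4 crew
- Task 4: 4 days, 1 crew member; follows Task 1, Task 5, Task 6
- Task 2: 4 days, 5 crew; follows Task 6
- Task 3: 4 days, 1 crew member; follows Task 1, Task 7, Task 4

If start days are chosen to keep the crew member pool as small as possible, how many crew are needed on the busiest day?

7

Early-start (Task 1@1, Task 5@1, Task 6@1, Task 7@1, Task 4@4, Task 2@3, Task 3@8) gives peak 11: d1:11  d2:11  d3:7  d4:6  d5:6  d6:6  d7:1  d8:1  d9:1  d10:1  d11:1.
Shift Task 7→3, Task 2→5.
Schedule Task 1@1, Task 5@1, Task 6@1, Task 7@3, Task 4@4, Task 2@5, Task 3@8: d1:7  d2:7  d3:6  d4:5  d5:6  d6:6  d7:6  d8:6  d9:1  d10:1  d11:1 — peak 7.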